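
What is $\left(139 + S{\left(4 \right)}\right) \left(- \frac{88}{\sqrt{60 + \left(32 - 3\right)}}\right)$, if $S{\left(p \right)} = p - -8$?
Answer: $- \frac{13288 \sqrt{89}}{89} \approx -1408.5$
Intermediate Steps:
$S{\left(p \right)} = 8 + p$ ($S{\left(p \right)} = p + 8 = 8 + p$)
$\left(139 + S{\left(4 \right)}\right) \left(- \frac{88}{\sqrt{60 + \left(32 - 3\right)}}\right) = \left(139 + \left(8 + 4\right)\right) \left(- \frac{88}{\sqrt{60 + \left(32 - 3\right)}}\right) = \left(139 + 12\right) \left(- \frac{88}{\sqrt{60 + 29}}\right) = 151 \left(- \frac{88}{\sqrt{89}}\right) = 151 \left(- 88 \frac{\sqrt{89}}{89}\right) = 151 \left(- \frac{88 \sqrt{89}}{89}\right) = - \frac{13288 \sqrt{89}}{89}$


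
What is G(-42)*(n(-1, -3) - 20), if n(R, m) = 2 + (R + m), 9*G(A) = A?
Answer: 308/3 ≈ 102.67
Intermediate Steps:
G(A) = A/9
n(R, m) = 2 + R + m
G(-42)*(n(-1, -3) - 20) = ((⅑)*(-42))*((2 - 1 - 3) - 20) = -14*(-2 - 20)/3 = -14/3*(-22) = 308/3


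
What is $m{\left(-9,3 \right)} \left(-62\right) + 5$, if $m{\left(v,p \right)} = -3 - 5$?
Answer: $501$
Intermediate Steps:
$m{\left(v,p \right)} = -8$ ($m{\left(v,p \right)} = -3 - 5 = -8$)
$m{\left(-9,3 \right)} \left(-62\right) + 5 = \left(-8\right) \left(-62\right) + 5 = 496 + 5 = 501$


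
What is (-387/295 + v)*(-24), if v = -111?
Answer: 795168/295 ≈ 2695.5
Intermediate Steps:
(-387/295 + v)*(-24) = (-387/295 - 111)*(-24) = -33132/295*(-24) = 795168/295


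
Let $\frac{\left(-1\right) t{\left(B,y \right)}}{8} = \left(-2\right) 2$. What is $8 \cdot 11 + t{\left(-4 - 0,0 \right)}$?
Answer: $120$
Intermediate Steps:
$t{\left(B,y \right)} = 32$ ($t{\left(B,y \right)} = - 8 \left(\left(-2\right) 2\right) = \left(-8\right) \left(-4\right) = 32$)
$8 \cdot 11 + t{\left(-4 - 0,0 \right)} = 8 \cdot 11 + 32 = 88 + 32 = 120$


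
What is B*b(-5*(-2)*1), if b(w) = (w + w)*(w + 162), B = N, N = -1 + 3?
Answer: 6880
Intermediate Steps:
N = 2
B = 2
b(w) = 2*w*(162 + w) (b(w) = (2*w)*(162 + w) = 2*w*(162 + w))
B*b(-5*(-2)*1) = 2*(2*(-5*(-2)*1)*(162 - 5*(-2)*1)) = 2*(2*(10*1)*(162 + 10*1)) = 2*(2*10*(162 + 10)) = 2*(2*10*172) = 2*3440 = 6880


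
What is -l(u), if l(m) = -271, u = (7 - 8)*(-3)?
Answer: 271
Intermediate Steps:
u = 3 (u = -1*(-3) = 3)
-l(u) = -1*(-271) = 271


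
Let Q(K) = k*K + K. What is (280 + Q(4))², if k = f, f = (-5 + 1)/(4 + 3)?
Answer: 3888784/49 ≈ 79363.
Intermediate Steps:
f = -4/7 ≈ -0.57143
k = -4/7 ≈ -0.57143
Q(K) = 3*K/7 (Q(K) = -4*K/7 + K = 3*K/7)
(280 + Q(4))² = (280 + (3/7)*4)² = (280 + 12/7)² = (1972/7)² = 3888784/49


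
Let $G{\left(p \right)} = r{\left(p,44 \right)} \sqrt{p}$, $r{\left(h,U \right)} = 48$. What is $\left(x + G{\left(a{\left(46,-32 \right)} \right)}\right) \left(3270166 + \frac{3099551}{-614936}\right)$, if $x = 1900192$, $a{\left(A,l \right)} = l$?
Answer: $\frac{68235205894461900}{10981} + \frac{6894650399400 i \sqrt{2}}{10981} \approx 6.2139 \cdot 10^{12} + 8.8794 \cdot 10^{8} i$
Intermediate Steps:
$G{\left(p \right)} = 48 \sqrt{p}$
$\left(x + G{\left(a{\left(46,-32 \right)} \right)}\right) \left(3270166 + \frac{3099551}{-614936}\right) = \left(1900192 + 48 \sqrt{-32}\right) \left(3270166 + \frac{3099551}{-614936}\right) = \left(1900192 + 48 \cdot 4 i \sqrt{2}\right) \left(3270166 + 3099551 \left(- \frac{1}{614936}\right)\right) = \left(1900192 + 192 i \sqrt{2}\right) \left(3270166 - \frac{442793}{87848}\right) = \left(1900192 + 192 i \sqrt{2}\right) \frac{287277099975}{87848} = \frac{68235205894461900}{10981} + \frac{6894650399400 i \sqrt{2}}{10981}$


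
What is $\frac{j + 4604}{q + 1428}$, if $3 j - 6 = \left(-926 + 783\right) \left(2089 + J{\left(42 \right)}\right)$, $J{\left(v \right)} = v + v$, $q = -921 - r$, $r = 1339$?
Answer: $\frac{296921}{2496} \approx 118.96$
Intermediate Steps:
$q = -2260$ ($q = -921 - 1339 = -2260$)
$J{\left(v \right)} = 2 v$
$j = - \frac{310733}{3}$ ($j = 2 + \frac{\left(-926 + 783\right) \left(2089 + 2 \cdot 42\right)}{3} = 2 + \frac{\left(-143\right) \left(2089 + 84\right)}{3} = 2 + \frac{\left(-143\right) 2173}{3} = 2 + \frac{1}{3} \left(-310739\right) = 2 - \frac{310739}{3} = - \frac{310733}{3} \approx -1.0358 \cdot 10^{5}$)
$\frac{j + 4604}{q + 1428} = \frac{- \frac{310733}{3} + 4604}{-2260 + 1428} = - \frac{296921}{3 \left(-832\right)} = \left(- \frac{296921}{3}\right) \left(- \frac{1}{832}\right) = \frac{296921}{2496}$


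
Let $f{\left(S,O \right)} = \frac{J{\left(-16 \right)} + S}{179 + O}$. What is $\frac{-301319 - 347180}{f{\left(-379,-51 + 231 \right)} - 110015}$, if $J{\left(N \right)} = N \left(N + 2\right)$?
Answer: $\frac{232811141}{39495540} \approx 5.8946$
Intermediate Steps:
$J{\left(N \right)} = N \left(2 + N\right)$
$f{\left(S,O \right)} = \frac{224 + S}{179 + O}$ ($f{\left(S,O \right)} = \frac{- 16 \left(2 - 16\right) + S}{179 + O} = \frac{\left(-16\right) \left(-14\right) + S}{179 + O} = \frac{224 + S}{179 + O}$)
$\frac{-301319 - 347180}{f{\left(-379,-51 + 231 \right)} - 110015} = \frac{-301319 - 347180}{\frac{224 - 379}{179 + \left(-51 + 231\right)} - 110015} = - \frac{648499}{\frac{1}{179 + 180} \left(-155\right) - 110015} = - \frac{648499}{\frac{1}{359} \left(-155\right) - 110015} = - \frac{648499}{- \frac{155}{359} - 110015} = - \frac{648499}{- \frac{39495540}{359}} = \left(-648499\right) \left(- \frac{359}{39495540}\right) = \frac{232811141}{39495540}$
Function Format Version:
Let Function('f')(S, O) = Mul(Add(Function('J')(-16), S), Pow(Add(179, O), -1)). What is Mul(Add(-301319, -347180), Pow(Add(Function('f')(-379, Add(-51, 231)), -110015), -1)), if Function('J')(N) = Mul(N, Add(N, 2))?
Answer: Rational(232811141, 39495540) ≈ 5.8946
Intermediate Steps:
Function('J')(N) = Mul(N, Add(2, N))
Function('f')(S, O) = Mul(Pow(Add(179, O), -1), Add(224, S)) (Function('f')(S, O) = Mul(Add(Mul(-16, Add(2, -16)), S), Pow(Add(179, O), -1)) = Mul(Add(Mul(-16, -14), S), Pow(Add(179, O), -1)) = Mul(Add(224, S), Pow(Add(179, O), -1)) = Mul(Pow(Add(179, O), -1), Add(224, S)))
Mul(Add(-301319, -347180), Pow(Add(Function('f')(-379, Add(-51, 231)), -110015), -1)) = Mul(Add(-301319, -347180), Pow(Add(Mul(Pow(Add(179, Add(-51, 231)), -1), Add(224, -379)), -110015), -1)) = Mul(-648499, Pow(Add(Mul(Pow(Add(179, 180), -1), -155), -110015), -1)) = Mul(-648499, Pow(Add(Mul(Pow(359, -1), -155), -110015), -1)) = Mul(-648499, Pow(Add(Mul(Rational(1, 359), -155), -110015), -1)) = Mul(-648499, Pow(Add(Rational(-155, 359), -110015), -1)) = Mul(-648499, Pow(Rational(-39495540, 359), -1)) = Mul(-648499, Rational(-359, 39495540)) = Rational(232811141, 39495540)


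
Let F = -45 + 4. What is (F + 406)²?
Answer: 133225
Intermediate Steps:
F = -41
(F + 406)² = (-41 + 406)² = 365² = 133225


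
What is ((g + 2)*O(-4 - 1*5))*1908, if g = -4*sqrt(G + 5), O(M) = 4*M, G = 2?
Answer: -137376 + 274752*sqrt(7) ≈ 5.8955e+5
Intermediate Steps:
g = -4*sqrt(7) (g = -4*sqrt(2 + 5) = -4*sqrt(7) ≈ -10.583)
((g + 2)*O(-4 - 1*5))*1908 = ((-4*sqrt(7) + 2)*(4*(-4 - 1*5)))*1908 = ((2 - 4*sqrt(7))*(4*(-4 - 5)))*1908 = ((2 - 4*sqrt(7))*(4*(-9)))*1908 = ((2 - 4*sqrt(7))*(-36))*1908 = (-72 + 144*sqrt(7))*1908 = -137376 + 274752*sqrt(7)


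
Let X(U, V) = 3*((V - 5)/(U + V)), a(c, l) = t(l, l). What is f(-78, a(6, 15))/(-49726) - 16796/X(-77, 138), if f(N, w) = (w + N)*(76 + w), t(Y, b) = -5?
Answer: -2681301071/1044246 ≈ -2567.7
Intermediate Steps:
a(c, l) = -5
f(N, w) = (76 + w)*(N + w) (f(N, w) = (N + w)*(76 + w) = (76 + w)*(N + w))
X(U, V) = 3*(-5 + V)/(U + V) (X(U, V) = 3*((-5 + V)/(U + V)) = 3*(-5 + V)/(U + V))
f(-78, a(6, 15))/(-49726) - 16796/X(-77, 138) = ((-5)² + 76*(-78) + 76*(-5) - 78*(-5))/(-49726) - 16796*(-77 + 138)/(3*(-5 + 138)) = (25 - 5928 - 380 + 390)*(-1/49726) - 16796/(3*133/61) = -5893*(-1/49726) - 16796/(3*(1/61)*133) = 5893/49726 - 16796/399/61 = 5893/49726 - 16796*61/399 = 5893/49726 - 53924/21 = -2681301071/1044246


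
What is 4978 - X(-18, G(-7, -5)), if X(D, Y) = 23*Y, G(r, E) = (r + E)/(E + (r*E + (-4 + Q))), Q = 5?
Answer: 154594/31 ≈ 4986.9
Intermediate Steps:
G(r, E) = (E + r)/(1 + E + E*r) (G(r, E) = (r + E)/(E + (r*E + (-4 + 5))) = (E + r)/(E + (E*r + 1)) = (E + r)/(E + (1 + E*r)) = (E + r)/(1 + E + E*r))
4978 - X(-18, G(-7, -5)) = 4978 - 23*(-5 - 7)/(1 - 5 - 5*(-7)) = 4978 - 23*-12/(1 - 5 + 35) = 4978 - 23*-12/31 = 4978 - 23*(1/31)*(-12) = 4978 - 23*(-12)/31 = 4978 - 1*(-276/31) = 4978 + 276/31 = 154594/31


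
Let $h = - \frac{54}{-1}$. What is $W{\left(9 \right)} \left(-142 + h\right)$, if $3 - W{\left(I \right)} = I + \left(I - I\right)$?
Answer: $528$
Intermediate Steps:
$h = 54$ ($h = \left(-54\right) \left(-1\right) = 54$)
$W{\left(I \right)} = 3 - I$ ($W{\left(I \right)} = 3 - \left(I + \left(I - I\right)\right) = 3 - \left(I + 0\right) = 3 - I$)
$W{\left(9 \right)} \left(-142 + h\right) = \left(3 - 9\right) \left(-142 + 54\right) = \left(3 - 9\right) \left(-88\right) = \left(-6\right) \left(-88\right) = 528$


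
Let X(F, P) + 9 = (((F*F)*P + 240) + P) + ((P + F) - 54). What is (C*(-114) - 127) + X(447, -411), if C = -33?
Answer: -82118062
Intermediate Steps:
X(F, P) = 177 + F + 2*P + P*F² (X(F, P) = -9 + ((((F*F)*P + 240) + P) + ((P + F) - 54)) = -9 + (((F²*P + 240) + P) + ((F + P) - 54)) = -9 + (((P*F² + 240) + P) + (-54 + F + P)) = -9 + (((240 + P*F²) + P) + (-54 + F + P)) = -9 + ((240 + P + P*F²) + (-54 + F + P)) = -9 + (186 + F + 2*P + P*F²) = 177 + F + 2*P + P*F²)
(C*(-114) - 127) + X(447, -411) = (-33*(-114) - 127) + (177 + 447 + 2*(-411) - 411*447²) = (3762 - 127) + (177 + 447 - 822 - 411*199809) = 3635 + (177 + 447 - 822 - 82121499) = 3635 - 82121697 = -82118062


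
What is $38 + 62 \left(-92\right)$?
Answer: $-5666$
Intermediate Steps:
$38 + 62 \left(-92\right) = 38 - 5704 = -5666$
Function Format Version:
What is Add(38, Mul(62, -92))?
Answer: -5666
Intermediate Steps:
Add(38, Mul(62, -92)) = Add(38, -5704) = -5666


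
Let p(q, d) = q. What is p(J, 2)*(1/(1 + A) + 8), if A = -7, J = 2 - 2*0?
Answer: 47/3 ≈ 15.667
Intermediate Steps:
J = 2 (J = 2 + 0 = 2)
p(J, 2)*(1/(1 + A) + 8) = 2*(1/(1 - 7) + 8) = 2*(1/(-6) + 8) = 2*(-⅙ + 8) = 2*(47/6) = 47/3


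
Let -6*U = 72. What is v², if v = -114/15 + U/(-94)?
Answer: 3083536/55225 ≈ 55.836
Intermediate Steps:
U = -12 (U = -⅙*72 = -12)
v = -1756/235 (v = -114/15 - 12/(-94) = -114*1/15 - 12*(-1/94) = -38/5 + 6/47 = -1756/235 ≈ -7.4723)
v² = (-1756/235)² = 3083536/55225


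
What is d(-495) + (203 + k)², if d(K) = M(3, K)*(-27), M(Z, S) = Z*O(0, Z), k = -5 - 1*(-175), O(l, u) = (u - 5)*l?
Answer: 139129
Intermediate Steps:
O(l, u) = l*(-5 + u) (O(l, u) = (-5 + u)*l = l*(-5 + u))
k = 170 (k = -5 + 175 = 170)
M(Z, S) = 0 (M(Z, S) = Z*(0*(-5 + Z)) = Z*0 = 0)
d(K) = 0 (d(K) = 0*(-27) = 0)
d(-495) + (203 + k)² = 0 + (203 + 170)² = 0 + 373² = 0 + 139129 = 139129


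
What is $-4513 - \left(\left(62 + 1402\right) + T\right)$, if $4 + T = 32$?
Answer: $-6005$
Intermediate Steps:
$T = 28$ ($T = -4 + 32 = 28$)
$-4513 - \left(\left(62 + 1402\right) + T\right) = -4513 - \left(\left(62 + 1402\right) + 28\right) = -4513 - \left(1464 + 28\right) = -4513 - 1492 = -6005$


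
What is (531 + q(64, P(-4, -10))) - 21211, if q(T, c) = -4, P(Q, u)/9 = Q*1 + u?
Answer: -20684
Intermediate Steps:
P(Q, u) = 9*Q + 9*u (P(Q, u) = 9*(Q*1 + u) = 9*(Q + u) = 9*Q + 9*u)
(531 + q(64, P(-4, -10))) - 21211 = (531 - 4) - 21211 = 527 - 21211 = -20684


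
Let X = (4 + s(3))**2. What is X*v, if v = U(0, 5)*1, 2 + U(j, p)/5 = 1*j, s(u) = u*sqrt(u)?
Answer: -430 - 240*sqrt(3) ≈ -845.69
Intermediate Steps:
s(u) = u**(3/2)
U(j, p) = -10 + 5*j (U(j, p) = -10 + 5*(1*j) = -10 + 5*j)
v = -10 (v = (-10 + 5*0)*1 = (-10 + 0)*1 = -10*1 = -10)
X = (4 + 3*sqrt(3))**2 (X = (4 + 3**(3/2))**2 = (4 + 3*sqrt(3))**2 ≈ 84.569)
X*v = (43 + 24*sqrt(3))*(-10) = -430 - 240*sqrt(3)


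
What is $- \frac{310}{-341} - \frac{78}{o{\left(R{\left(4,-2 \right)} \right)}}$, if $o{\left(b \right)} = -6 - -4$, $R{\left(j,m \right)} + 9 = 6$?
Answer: $\frac{439}{11} \approx 39.909$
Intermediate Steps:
$R{\left(j,m \right)} = -3$ ($R{\left(j,m \right)} = -9 + 6 = -3$)
$o{\left(b \right)} = -2$ ($o{\left(b \right)} = -6 + 4 = -2$)
$- \frac{310}{-341} - \frac{78}{o{\left(R{\left(4,-2 \right)} \right)}} = - \frac{310}{-341} - \frac{78}{-2} = \left(-310\right) \left(- \frac{1}{341}\right) - -39 = \frac{10}{11} + 39 = \frac{439}{11}$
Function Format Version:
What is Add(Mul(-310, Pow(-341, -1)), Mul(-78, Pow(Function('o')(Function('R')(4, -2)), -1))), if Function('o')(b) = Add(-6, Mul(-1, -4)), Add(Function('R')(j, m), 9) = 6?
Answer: Rational(439, 11) ≈ 39.909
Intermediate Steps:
Function('R')(j, m) = -3 (Function('R')(j, m) = Add(-9, 6) = -3)
Function('o')(b) = -2 (Function('o')(b) = Add(-6, 4) = -2)
Add(Mul(-310, Pow(-341, -1)), Mul(-78, Pow(Function('o')(Function('R')(4, -2)), -1))) = Add(Mul(-310, Pow(-341, -1)), Mul(-78, Pow(-2, -1))) = Add(Mul(-310, Rational(-1, 341)), Mul(-78, Rational(-1, 2))) = Add(Rational(10, 11), 39) = Rational(439, 11)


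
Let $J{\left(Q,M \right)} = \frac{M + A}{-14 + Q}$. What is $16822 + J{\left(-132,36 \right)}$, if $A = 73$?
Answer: $\frac{2455903}{146} \approx 16821.0$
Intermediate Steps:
$J{\left(Q,M \right)} = \frac{73 + M}{-14 + Q}$ ($J{\left(Q,M \right)} = \frac{M + 73}{-14 + Q} = \frac{73 + M}{-14 + Q}$)
$16822 + J{\left(-132,36 \right)} = 16822 + \frac{73 + 36}{-14 - 132} = 16822 + \frac{1}{-146} \cdot 109 = 16822 - \frac{109}{146} = \frac{2455903}{146}$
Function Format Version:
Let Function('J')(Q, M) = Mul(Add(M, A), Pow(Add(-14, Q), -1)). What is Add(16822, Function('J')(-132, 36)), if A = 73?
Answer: Rational(2455903, 146) ≈ 16821.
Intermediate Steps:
Function('J')(Q, M) = Mul(Pow(Add(-14, Q), -1), Add(73, M)) (Function('J')(Q, M) = Mul(Add(M, 73), Pow(Add(-14, Q), -1)) = Mul(Add(73, M), Pow(Add(-14, Q), -1)) = Mul(Pow(Add(-14, Q), -1), Add(73, M)))
Add(16822, Function('J')(-132, 36)) = Add(16822, Mul(Pow(Add(-14, -132), -1), Add(73, 36))) = Add(16822, Mul(Pow(-146, -1), 109)) = Add(16822, Mul(Rational(-1, 146), 109)) = Add(16822, Rational(-109, 146)) = Rational(2455903, 146)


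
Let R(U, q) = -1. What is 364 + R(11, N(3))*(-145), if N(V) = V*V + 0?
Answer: 509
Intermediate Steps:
N(V) = V² (N(V) = V² + 0 = V²)
364 + R(11, N(3))*(-145) = 364 - 1*(-145) = 364 + 145 = 509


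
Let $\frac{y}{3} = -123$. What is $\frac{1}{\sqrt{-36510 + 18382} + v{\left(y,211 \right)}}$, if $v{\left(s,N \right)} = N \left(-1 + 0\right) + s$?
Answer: $- \frac{145}{88632} - \frac{i \sqrt{1133}}{88632} \approx -0.001636 - 0.00037977 i$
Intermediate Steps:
$y = -369$ ($y = 3 \left(-123\right) = -369$)
$v{\left(s,N \right)} = s - N$ ($v{\left(s,N \right)} = N \left(-1\right) + s = - N + s = s - N$)
$\frac{1}{\sqrt{-36510 + 18382} + v{\left(y,211 \right)}} = \frac{1}{\sqrt{-36510 + 18382} - 580} = \frac{1}{\sqrt{-18128} - 580} = \frac{1}{4 i \sqrt{1133} - 580} = \frac{1}{-580 + 4 i \sqrt{1133}}$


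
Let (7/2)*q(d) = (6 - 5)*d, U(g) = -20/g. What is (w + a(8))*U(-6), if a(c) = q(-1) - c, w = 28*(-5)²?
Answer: 16140/7 ≈ 2305.7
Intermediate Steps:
w = 700 (w = 28*25 = 700)
q(d) = 2*d/7 (q(d) = 2*((6 - 5)*d)/7 = 2*(1*d)/7 = 2*d/7)
a(c) = -2/7 - c (a(c) = (2/7)*(-1) - c = -2/7 - c)
(w + a(8))*U(-6) = (700 + (-2/7 - 1*8))*(-20/(-6)) = (700 + (-2/7 - 8))*(-20*(-⅙)) = (700 - 58/7)*(10/3) = (4842/7)*(10/3) = 16140/7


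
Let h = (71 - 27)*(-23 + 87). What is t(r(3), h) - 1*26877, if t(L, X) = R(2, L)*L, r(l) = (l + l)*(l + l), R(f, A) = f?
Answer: -26805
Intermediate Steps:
r(l) = 4*l² (r(l) = (2*l)*(2*l) = 4*l²)
h = 2816 (h = 44*64 = 2816)
t(L, X) = 2*L
t(r(3), h) - 1*26877 = 2*(4*3²) - 1*26877 = 2*(4*9) - 26877 = 2*36 - 26877 = 72 - 26877 = -26805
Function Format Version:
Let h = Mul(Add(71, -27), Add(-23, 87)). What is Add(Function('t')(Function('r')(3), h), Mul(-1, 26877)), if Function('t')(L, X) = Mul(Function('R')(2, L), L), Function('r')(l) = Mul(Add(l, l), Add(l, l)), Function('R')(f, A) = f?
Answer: -26805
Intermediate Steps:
Function('r')(l) = Mul(4, Pow(l, 2)) (Function('r')(l) = Mul(Mul(2, l), Mul(2, l)) = Mul(4, Pow(l, 2)))
h = 2816 (h = Mul(44, 64) = 2816)
Function('t')(L, X) = Mul(2, L)
Add(Function('t')(Function('r')(3), h), Mul(-1, 26877)) = Add(Mul(2, Mul(4, Pow(3, 2))), Mul(-1, 26877)) = Add(Mul(2, Mul(4, 9)), -26877) = Add(Mul(2, 36), -26877) = Add(72, -26877) = -26805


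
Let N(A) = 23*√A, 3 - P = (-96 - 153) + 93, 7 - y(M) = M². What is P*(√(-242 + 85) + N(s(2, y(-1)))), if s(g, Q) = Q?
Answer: 3657*√6 + 159*I*√157 ≈ 8957.8 + 1992.3*I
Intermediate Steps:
y(M) = 7 - M²
P = 159 (P = 3 - ((-96 - 153) + 93) = 3 - (-249 + 93) = 3 - 1*(-156) = 3 + 156 = 159)
P*(√(-242 + 85) + N(s(2, y(-1)))) = 159*(√(-242 + 85) + 23*√(7 - 1*(-1)²)) = 159*(√(-157) + 23*√(7 - 1*1)) = 159*(I*√157 + 23*√(7 - 1)) = 159*(I*√157 + 23*√6) = 159*(23*√6 + I*√157) = 3657*√6 + 159*I*√157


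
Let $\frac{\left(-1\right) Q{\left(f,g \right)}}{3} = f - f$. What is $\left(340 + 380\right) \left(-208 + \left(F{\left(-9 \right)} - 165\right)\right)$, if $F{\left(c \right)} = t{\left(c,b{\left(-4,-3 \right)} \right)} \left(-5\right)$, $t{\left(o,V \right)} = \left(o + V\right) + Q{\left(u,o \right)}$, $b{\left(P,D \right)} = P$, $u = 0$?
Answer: $-221760$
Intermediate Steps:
$Q{\left(f,g \right)} = 0$ ($Q{\left(f,g \right)} = - 3 \left(f - f\right) = \left(-3\right) 0 = 0$)
$t{\left(o,V \right)} = V + o$ ($t{\left(o,V \right)} = \left(o + V\right) + 0 = \left(V + o\right) + 0 = V + o$)
$F{\left(c \right)} = 20 - 5 c$ ($F{\left(c \right)} = \left(-4 + c\right) \left(-5\right) = 20 - 5 c$)
$\left(340 + 380\right) \left(-208 + \left(F{\left(-9 \right)} - 165\right)\right) = \left(340 + 380\right) \left(-208 + \left(\left(20 - -45\right) - 165\right)\right) = 720 \left(-208 + \left(\left(20 + 45\right) - 165\right)\right) = 720 \left(-208 + \left(65 - 165\right)\right) = 720 \left(-208 - 100\right) = 720 \left(-308\right) = -221760$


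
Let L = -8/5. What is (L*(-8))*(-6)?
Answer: -384/5 ≈ -76.800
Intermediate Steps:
L = -8/5 (L = -8*⅕ = -8/5 ≈ -1.6000)
(L*(-8))*(-6) = -8/5*(-8)*(-6) = (64/5)*(-6) = -384/5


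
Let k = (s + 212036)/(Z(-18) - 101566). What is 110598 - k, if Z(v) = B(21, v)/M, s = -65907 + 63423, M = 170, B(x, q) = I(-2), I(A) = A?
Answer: 954822622298/8633111 ≈ 1.1060e+5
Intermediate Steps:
B(x, q) = -2
s = -2484
Z(v) = -1/85 (Z(v) = -2/170 = -2*1/170 = -1/85)
k = -17811920/8633111 (k = (-2484 + 212036)/(-1/85 - 101566) = 209552/(-8633111/85) = 209552*(-85/8633111) = -17811920/8633111 ≈ -2.0632)
110598 - k = 110598 - 1*(-17811920/8633111) = 110598 + 17811920/8633111 = 954822622298/8633111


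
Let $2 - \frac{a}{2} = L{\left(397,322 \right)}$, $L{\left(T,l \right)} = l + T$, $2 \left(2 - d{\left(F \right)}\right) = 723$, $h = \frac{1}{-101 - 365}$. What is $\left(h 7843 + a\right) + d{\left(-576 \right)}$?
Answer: $- \frac{421807}{233} \approx -1810.3$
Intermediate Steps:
$h = - \frac{1}{466}$ ($h = \frac{1}{-466} = - \frac{1}{466} \approx -0.0021459$)
$d{\left(F \right)} = - \frac{719}{2}$ ($d{\left(F \right)} = 2 - \frac{723}{2} = - \frac{719}{2}$)
$L{\left(T,l \right)} = T + l$
$a = -1434$ ($a = 4 - 2 \left(397 + 322\right) = 4 - 1438 = -1434$)
$\left(h 7843 + a\right) + d{\left(-576 \right)} = \left(\left(- \frac{1}{466}\right) 7843 - 1434\right) - \frac{719}{2} = \left(- \frac{7843}{466} - 1434\right) - \frac{719}{2} = - \frac{676087}{466} - \frac{719}{2} = - \frac{421807}{233}$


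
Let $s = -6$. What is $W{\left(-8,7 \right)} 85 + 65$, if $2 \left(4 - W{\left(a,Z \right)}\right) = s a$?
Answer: $-1635$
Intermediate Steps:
$W{\left(a,Z \right)} = 4 + 3 a$ ($W{\left(a,Z \right)} = 4 - \frac{\left(-6\right) a}{2} = 4 + 3 a$)
$W{\left(-8,7 \right)} 85 + 65 = \left(4 + 3 \left(-8\right)\right) 85 + 65 = \left(4 - 24\right) 85 + 65 = \left(-20\right) 85 + 65 = -1700 + 65 = -1635$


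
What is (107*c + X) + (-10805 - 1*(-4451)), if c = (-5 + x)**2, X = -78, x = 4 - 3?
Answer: -4720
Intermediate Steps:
x = 1
c = 16 (c = (-5 + 1)**2 = (-4)**2 = 16)
(107*c + X) + (-10805 - 1*(-4451)) = (107*16 - 78) + (-10805 - 1*(-4451)) = (1712 - 78) + (-10805 + 4451) = 1634 - 6354 = -4720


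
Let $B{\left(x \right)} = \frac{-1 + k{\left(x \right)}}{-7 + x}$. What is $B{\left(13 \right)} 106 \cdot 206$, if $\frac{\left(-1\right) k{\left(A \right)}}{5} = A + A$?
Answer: $- \frac{1430258}{3} \approx -4.7675 \cdot 10^{5}$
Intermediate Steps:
$k{\left(A \right)} = - 10 A$ ($k{\left(A \right)} = - 5 \left(A + A\right) = - 5 \cdot 2 A = - 10 A$)
$B{\left(x \right)} = \frac{-1 - 10 x}{-7 + x}$
$B{\left(13 \right)} 106 \cdot 206 = \frac{-1 - 130}{-7 + 13} \cdot 106 \cdot 206 = \frac{-1 - 130}{6} \cdot 106 \cdot 206 = \frac{1}{6} \left(-131\right) 106 \cdot 206 = \left(- \frac{131}{6}\right) 106 \cdot 206 = \left(- \frac{6943}{3}\right) 206 = - \frac{1430258}{3}$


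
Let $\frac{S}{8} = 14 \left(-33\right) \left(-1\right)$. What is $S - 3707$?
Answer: $-11$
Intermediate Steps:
$S = 3696$ ($S = 8 \cdot 14 \left(-33\right) \left(-1\right) = 8 \left(\left(-462\right) \left(-1\right)\right) = 8 \cdot 462 = 3696$)
$S - 3707 = 3696 - 3707 = -11$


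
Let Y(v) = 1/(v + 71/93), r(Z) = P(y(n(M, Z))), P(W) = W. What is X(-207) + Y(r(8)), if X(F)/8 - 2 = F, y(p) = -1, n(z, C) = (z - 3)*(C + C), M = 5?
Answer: -36173/22 ≈ -1644.2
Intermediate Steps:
n(z, C) = 2*C*(-3 + z) (n(z, C) = (-3 + z)*(2*C) = 2*C*(-3 + z))
X(F) = 16 + 8*F
r(Z) = -1
Y(v) = 1/(71/93 + v) (Y(v) = 1/(v + 71*(1/93)) = 1/(v + 71/93) = 1/(71/93 + v))
X(-207) + Y(r(8)) = (16 + 8*(-207)) + 93/(71 + 93*(-1)) = (16 - 1656) + 93/(71 - 93) = -1640 + 93/(-22) = -1640 + 93*(-1/22) = -1640 - 93/22 = -36173/22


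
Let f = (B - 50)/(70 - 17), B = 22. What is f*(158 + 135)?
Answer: -8204/53 ≈ -154.79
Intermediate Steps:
f = -28/53 (f = (22 - 50)/(70 - 17) = -28/53 ≈ -0.52830)
f*(158 + 135) = -28*(158 + 135)/53 = -28/53*293 = -8204/53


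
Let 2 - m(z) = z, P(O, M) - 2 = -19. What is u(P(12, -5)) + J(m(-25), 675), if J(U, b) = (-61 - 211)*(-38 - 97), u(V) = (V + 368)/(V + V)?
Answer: 1248129/34 ≈ 36710.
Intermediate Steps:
P(O, M) = -17 (P(O, M) = 2 - 19 = -17)
m(z) = 2 - z
u(V) = (368 + V)/(2*V) (u(V) = (368 + V)/((2*V)) = (368 + V)*(1/(2*V)) = (368 + V)/(2*V))
J(U, b) = 36720 (J(U, b) = -272*(-135) = 36720)
u(P(12, -5)) + J(m(-25), 675) = (½)*(368 - 17)/(-17) + 36720 = (½)*(-1/17)*351 + 36720 = -351/34 + 36720 = 1248129/34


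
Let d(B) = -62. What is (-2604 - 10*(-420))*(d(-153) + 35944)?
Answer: 57267672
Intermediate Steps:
(-2604 - 10*(-420))*(d(-153) + 35944) = (-2604 - 10*(-420))*(-62 + 35944) = (-2604 + 4200)*35882 = 1596*35882 = 57267672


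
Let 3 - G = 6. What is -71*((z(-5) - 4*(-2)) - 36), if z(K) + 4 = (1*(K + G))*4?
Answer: 4544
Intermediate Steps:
G = -3 (G = 3 - 1*6 = 3 - 6 = -3)
z(K) = -16 + 4*K (z(K) = -4 + (1*(K - 3))*4 = -4 + (1*(-3 + K))*4 = -4 + (-3 + K)*4 = -4 + (-12 + 4*K) = -16 + 4*K)
-71*((z(-5) - 4*(-2)) - 36) = -71*(((-16 + 4*(-5)) - 4*(-2)) - 36) = -71*(((-16 - 20) + 8) - 36) = -71*((-36 + 8) - 36) = -71*(-28 - 36) = -71*(-64) = 4544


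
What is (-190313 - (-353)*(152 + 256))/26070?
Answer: -46289/26070 ≈ -1.7756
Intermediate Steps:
(-190313 - (-353)*(152 + 256))/26070 = (-190313 - (-353)*408)*(1/26070) = (-190313 - 1*(-144024))*(1/26070) = (-190313 + 144024)*(1/26070) = -46289*1/26070 = -46289/26070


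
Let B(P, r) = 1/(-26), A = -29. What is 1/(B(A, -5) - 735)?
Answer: -26/19111 ≈ -0.0013605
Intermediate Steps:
B(P, r) = -1/26
1/(B(A, -5) - 735) = 1/(-1/26 - 735) = 1/(-19111/26) = -26/19111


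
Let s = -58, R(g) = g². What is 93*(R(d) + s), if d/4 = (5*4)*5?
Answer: 14874606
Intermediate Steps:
d = 400 (d = 4*((5*4)*5) = 4*(20*5) = 4*100 = 400)
93*(R(d) + s) = 93*(400² - 58) = 93*(160000 - 58) = 93*159942 = 14874606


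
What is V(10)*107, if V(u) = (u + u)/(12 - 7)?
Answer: 428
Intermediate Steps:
V(u) = 2*u/5 (V(u) = (2*u)/5 = (2*u)*(⅕) = 2*u/5)
V(10)*107 = ((⅖)*10)*107 = 4*107 = 428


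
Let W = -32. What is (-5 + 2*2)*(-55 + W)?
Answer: 87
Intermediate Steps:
(-5 + 2*2)*(-55 + W) = (-5 + 2*2)*(-55 - 32) = (-5 + 4)*(-87) = -1*(-87) = 87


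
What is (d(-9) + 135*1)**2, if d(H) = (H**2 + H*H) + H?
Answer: 82944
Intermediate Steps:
d(H) = H + 2*H**2 (d(H) = (H**2 + H**2) + H = 2*H**2 + H = H + 2*H**2)
(d(-9) + 135*1)**2 = (-9*(1 + 2*(-9)) + 135*1)**2 = (-9*(1 - 18) + 135)**2 = (-9*(-17) + 135)**2 = (153 + 135)**2 = 288**2 = 82944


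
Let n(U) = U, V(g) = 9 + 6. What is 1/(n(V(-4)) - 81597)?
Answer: -1/81582 ≈ -1.2258e-5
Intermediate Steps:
V(g) = 15
1/(n(V(-4)) - 81597) = 1/(15 - 81597) = 1/(-81582) = -1/81582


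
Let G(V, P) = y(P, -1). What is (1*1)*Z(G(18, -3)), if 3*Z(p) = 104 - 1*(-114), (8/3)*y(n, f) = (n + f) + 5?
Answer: 218/3 ≈ 72.667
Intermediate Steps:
y(n, f) = 15/8 + 3*f/8 + 3*n/8 (y(n, f) = 3*((n + f) + 5)/8 = 3*((f + n) + 5)/8 = 3*(5 + f + n)/8 = 15/8 + 3*f/8 + 3*n/8)
G(V, P) = 3/2 + 3*P/8 (G(V, P) = 15/8 + (3/8)*(-1) + 3*P/8 = 15/8 - 3/8 + 3*P/8 = 3/2 + 3*P/8)
Z(p) = 218/3 (Z(p) = (104 - 1*(-114))/3 = (104 + 114)/3 = (1/3)*218 = 218/3)
(1*1)*Z(G(18, -3)) = (1*1)*(218/3) = 1*(218/3) = 218/3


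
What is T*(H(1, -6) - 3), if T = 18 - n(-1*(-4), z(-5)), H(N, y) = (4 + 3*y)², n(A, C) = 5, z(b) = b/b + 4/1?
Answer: 2509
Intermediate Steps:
z(b) = 5 (z(b) = 1 + 4*1 = 1 + 4 = 5)
T = 13 (T = 18 - 1*5 = 18 - 5 = 13)
T*(H(1, -6) - 3) = 13*((4 + 3*(-6))² - 3) = 13*((4 - 18)² - 3) = 13*((-14)² - 3) = 13*(196 - 3) = 13*193 = 2509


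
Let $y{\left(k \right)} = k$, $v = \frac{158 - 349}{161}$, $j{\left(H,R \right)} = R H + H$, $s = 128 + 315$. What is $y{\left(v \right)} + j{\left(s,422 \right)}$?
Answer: $\frac{30169438}{161} \approx 1.8739 \cdot 10^{5}$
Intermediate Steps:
$s = 443$
$j{\left(H,R \right)} = H + H R$ ($j{\left(H,R \right)} = H R + H = H + H R$)
$v = - \frac{191}{161}$ ($v = \left(-191\right) \frac{1}{161} = - \frac{191}{161} \approx -1.1863$)
$y{\left(v \right)} + j{\left(s,422 \right)} = - \frac{191}{161} + 443 \left(1 + 422\right) = - \frac{191}{161} + 443 \cdot 423 = - \frac{191}{161} + 187389 = \frac{30169438}{161}$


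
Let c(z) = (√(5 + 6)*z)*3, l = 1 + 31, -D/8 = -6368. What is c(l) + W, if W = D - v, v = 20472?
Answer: 30472 + 96*√11 ≈ 30790.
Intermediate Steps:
D = 50944 (D = -8*(-6368) = 50944)
W = 30472 (W = 50944 - 1*20472 = 50944 - 20472 = 30472)
l = 32
c(z) = 3*z*√11 (c(z) = (√11*z)*3 = (z*√11)*3 = 3*z*√11)
c(l) + W = 3*32*√11 + 30472 = 96*√11 + 30472 = 30472 + 96*√11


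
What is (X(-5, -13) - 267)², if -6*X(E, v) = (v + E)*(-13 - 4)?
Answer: 101124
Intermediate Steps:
X(E, v) = 17*E/6 + 17*v/6 (X(E, v) = -(v + E)*(-13 - 4)/6 = -(E + v)*(-17)/6 = -(-17*E - 17*v)/6 = 17*E/6 + 17*v/6)
(X(-5, -13) - 267)² = (((17/6)*(-5) + (17/6)*(-13)) - 267)² = ((-85/6 - 221/6) - 267)² = (-51 - 267)² = (-318)² = 101124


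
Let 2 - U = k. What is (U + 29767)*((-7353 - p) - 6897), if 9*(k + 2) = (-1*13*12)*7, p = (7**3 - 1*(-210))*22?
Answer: -2368907632/3 ≈ -7.8964e+8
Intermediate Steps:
p = 12166 (p = (343 + 210)*22 = 553*22 = 12166)
k = -370/3 (k = -2 + ((-1*13*12)*7)/9 = -2 + (-13*12*7)/9 = -2 + (-156*7)/9 = -2 + (1/9)*(-1092) = -2 - 364/3 = -370/3 ≈ -123.33)
U = 376/3 (U = 2 - 1*(-370/3) = 2 + 370/3 = 376/3 ≈ 125.33)
(U + 29767)*((-7353 - p) - 6897) = (376/3 + 29767)*((-7353 - 1*12166) - 6897) = 89677*((-7353 - 12166) - 6897)/3 = 89677*(-19519 - 6897)/3 = (89677/3)*(-26416) = -2368907632/3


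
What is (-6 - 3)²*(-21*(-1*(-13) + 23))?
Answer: -61236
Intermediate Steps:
(-6 - 3)²*(-21*(-1*(-13) + 23)) = (-9)²*(-21*(13 + 23)) = 81*(-21*36) = 81*(-756) = -61236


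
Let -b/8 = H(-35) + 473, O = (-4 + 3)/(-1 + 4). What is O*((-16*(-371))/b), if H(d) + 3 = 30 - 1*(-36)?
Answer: 371/804 ≈ 0.46144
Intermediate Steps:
H(d) = 63 (H(d) = -3 + (30 - 1*(-36)) = -3 + (30 + 36) = -3 + 66 = 63)
O = -1/3 ≈ -0.33333
b = -4288 (b = -8*(63 + 473) = -8*536 = -4288)
O*((-16*(-371))/b) = -(-16*(-371))/(3*(-4288)) = -5936*(-1)/(3*4288) = -1/3*(-371/268) = 371/804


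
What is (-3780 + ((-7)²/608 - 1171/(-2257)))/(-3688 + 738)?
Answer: 5186305119/4048155200 ≈ 1.2812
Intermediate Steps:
(-3780 + ((-7)²/608 - 1171/(-2257)))/(-3688 + 738) = (-3780 + (49*(1/608) - 1171*(-1/2257)))/(-2950) = (-3780 + (49/608 + 1171/2257))*(-1/2950) = (-3780 + 822561/1372256)*(-1/2950) = -5186305119/1372256*(-1/2950) = 5186305119/4048155200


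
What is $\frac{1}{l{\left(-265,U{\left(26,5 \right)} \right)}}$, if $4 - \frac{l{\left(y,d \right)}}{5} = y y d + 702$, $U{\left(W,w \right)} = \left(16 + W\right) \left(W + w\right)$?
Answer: $- \frac{1}{457168240} \approx -2.1874 \cdot 10^{-9}$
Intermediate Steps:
$l{\left(y,d \right)} = -3490 - 5 d y^{2}$ ($l{\left(y,d \right)} = 20 - 5 \left(y y d + 702\right) = 20 - 5 \left(y^{2} d + 702\right) = 20 - 5 \left(d y^{2} + 702\right) = 20 - 5 \left(702 + d y^{2}\right) = 20 - \left(3510 + 5 d y^{2}\right) = -3490 - 5 d y^{2}$)
$\frac{1}{l{\left(-265,U{\left(26,5 \right)} \right)}} = \frac{1}{-3490 - 5 \left(26^{2} + 16 \cdot 26 + 16 \cdot 5 + 26 \cdot 5\right) \left(-265\right)^{2}} = \frac{1}{-3490 - 5 \left(676 + 416 + 80 + 130\right) 70225} = \frac{1}{-3490 - 6510 \cdot 70225} = \frac{1}{-3490 - 457164750} = \frac{1}{-457168240} = - \frac{1}{457168240}$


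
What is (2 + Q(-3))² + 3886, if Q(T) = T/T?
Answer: 3895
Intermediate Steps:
Q(T) = 1
(2 + Q(-3))² + 3886 = (2 + 1)² + 3886 = 3² + 3886 = 9 + 3886 = 3895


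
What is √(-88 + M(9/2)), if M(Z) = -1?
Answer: I*√89 ≈ 9.434*I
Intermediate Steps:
√(-88 + M(9/2)) = √(-88 - 1) = √(-89) = I*√89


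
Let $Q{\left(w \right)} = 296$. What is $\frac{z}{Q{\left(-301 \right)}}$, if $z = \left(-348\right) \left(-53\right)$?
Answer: $\frac{4611}{74} \approx 62.311$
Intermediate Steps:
$z = 18444$
$\frac{z}{Q{\left(-301 \right)}} = \frac{18444}{296} = 18444 \cdot \frac{1}{296} = \frac{4611}{74}$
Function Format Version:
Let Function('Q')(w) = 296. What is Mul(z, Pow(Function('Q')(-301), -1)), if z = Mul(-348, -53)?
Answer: Rational(4611, 74) ≈ 62.311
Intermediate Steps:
z = 18444
Mul(z, Pow(Function('Q')(-301), -1)) = Mul(18444, Pow(296, -1)) = Mul(18444, Rational(1, 296)) = Rational(4611, 74)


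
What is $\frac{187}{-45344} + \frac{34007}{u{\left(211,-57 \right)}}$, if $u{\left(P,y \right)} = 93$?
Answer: $\frac{49741807}{136032} \approx 365.66$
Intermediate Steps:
$\frac{187}{-45344} + \frac{34007}{u{\left(211,-57 \right)}} = \frac{187}{-45344} + \frac{34007}{93} = 187 \left(- \frac{1}{45344}\right) + 34007 \cdot \frac{1}{93} = - \frac{187}{45344} + \frac{1097}{3} = \frac{49741807}{136032}$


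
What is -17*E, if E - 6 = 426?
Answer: -7344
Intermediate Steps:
E = 432 (E = 6 + 426 = 432)
-17*E = -17*432 = -7344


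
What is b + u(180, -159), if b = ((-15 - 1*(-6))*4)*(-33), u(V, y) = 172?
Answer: 1360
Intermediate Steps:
b = 1188 (b = ((-15 + 6)*4)*(-33) = -9*4*(-33) = -36*(-33) = 1188)
b + u(180, -159) = 1188 + 172 = 1360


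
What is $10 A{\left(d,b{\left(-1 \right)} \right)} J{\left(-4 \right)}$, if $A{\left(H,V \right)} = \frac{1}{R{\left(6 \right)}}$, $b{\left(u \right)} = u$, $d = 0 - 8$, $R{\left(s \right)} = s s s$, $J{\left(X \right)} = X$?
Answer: $- \frac{5}{27} \approx -0.18519$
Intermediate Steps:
$R{\left(s \right)} = s^{3}$ ($R{\left(s \right)} = s^{2} s = s^{3}$)
$d = -8$ ($d = 0 - 8 = -8$)
$A{\left(H,V \right)} = \frac{1}{216}$ ($A{\left(H,V \right)} = \frac{1}{6^{3}} = \frac{1}{216}$)
$10 A{\left(d,b{\left(-1 \right)} \right)} J{\left(-4 \right)} = 10 \cdot \frac{1}{216} \left(-4\right) = \frac{5}{108} \left(-4\right) = - \frac{5}{27}$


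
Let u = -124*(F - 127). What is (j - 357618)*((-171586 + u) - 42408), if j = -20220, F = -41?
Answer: 72983943756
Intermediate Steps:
u = 20832 (u = -124*(-41 - 127) = -124*(-168) = 20832)
(j - 357618)*((-171586 + u) - 42408) = (-20220 - 357618)*((-171586 + 20832) - 42408) = -377838*(-150754 - 42408) = -377838*(-193162) = 72983943756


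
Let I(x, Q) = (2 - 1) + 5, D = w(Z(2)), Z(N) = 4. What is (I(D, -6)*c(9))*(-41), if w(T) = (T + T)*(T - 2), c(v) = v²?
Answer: -19926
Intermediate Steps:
w(T) = 2*T*(-2 + T) (w(T) = (2*T)*(-2 + T) = 2*T*(-2 + T))
D = 16 (D = 2*4*(-2 + 4) = 2*4*2 = 16)
I(x, Q) = 6 (I(x, Q) = 1 + 5 = 6)
(I(D, -6)*c(9))*(-41) = (6*9²)*(-41) = (6*81)*(-41) = 486*(-41) = -19926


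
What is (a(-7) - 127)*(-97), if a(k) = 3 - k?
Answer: 11349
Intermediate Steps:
(a(-7) - 127)*(-97) = ((3 - 1*(-7)) - 127)*(-97) = ((3 + 7) - 127)*(-97) = (10 - 127)*(-97) = -117*(-97) = 11349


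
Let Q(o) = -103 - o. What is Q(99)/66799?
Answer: -202/66799 ≈ -0.0030240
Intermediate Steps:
Q(99)/66799 = (-103 - 1*99)/66799 = (-103 - 99)*(1/66799) = -202*1/66799 = -202/66799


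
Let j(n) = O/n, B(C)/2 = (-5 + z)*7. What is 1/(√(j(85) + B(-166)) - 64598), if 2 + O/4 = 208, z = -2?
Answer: -2745415/177348321923 - 3*I*√70890/354696643846 ≈ -1.548e-5 - 2.2519e-9*I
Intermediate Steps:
O = 824 (O = -8 + 4*208 = -8 + 832 = 824)
B(C) = -98 (B(C) = 2*((-5 - 2)*7) = 2*(-7*7) = 2*(-49) = -98)
j(n) = 824/n
1/(√(j(85) + B(-166)) - 64598) = 1/(√(824/85 - 98) - 64598) = 1/(√(-7506/85) - 64598) = 1/(3*I*√70890/85 - 64598) = 1/(-64598 + 3*I*√70890/85)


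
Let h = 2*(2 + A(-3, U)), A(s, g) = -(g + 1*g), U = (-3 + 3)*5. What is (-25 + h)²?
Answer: 441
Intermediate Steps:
U = 0 (U = 0*5 = 0)
A(s, g) = -2*g (A(s, g) = -(g + g) = -2*g)
h = 4 (h = 2*(2 - 2*0) = 2*(2 + 0) = 2*2 = 4)
(-25 + h)² = (-25 + 4)² = (-21)² = 441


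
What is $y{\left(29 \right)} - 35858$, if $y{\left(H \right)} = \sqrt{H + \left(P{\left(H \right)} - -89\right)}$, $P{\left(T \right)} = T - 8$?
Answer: $-35858 + \sqrt{139} \approx -35846.0$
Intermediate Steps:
$P{\left(T \right)} = -8 + T$
$y{\left(H \right)} = \sqrt{81 + 2 H}$ ($y{\left(H \right)} = \sqrt{H + \left(\left(-8 + H\right) - -89\right)} = \sqrt{H + \left(\left(-8 + H\right) + 89\right)} = \sqrt{H + \left(81 + H\right)} = \sqrt{81 + 2 H}$)
$y{\left(29 \right)} - 35858 = \sqrt{81 + 2 \cdot 29} - 35858 = \sqrt{81 + 58} - 35858 = \sqrt{139} - 35858 = -35858 + \sqrt{139}$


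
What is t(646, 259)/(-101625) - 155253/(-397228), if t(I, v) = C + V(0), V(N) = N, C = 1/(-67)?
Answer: 1057098667603/2704675798500 ≈ 0.39084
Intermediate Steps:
C = -1/67 ≈ -0.014925
t(I, v) = -1/67 (t(I, v) = -1/67 + 0 = -1/67)
t(646, 259)/(-101625) - 155253/(-397228) = -1/67/(-101625) - 155253/(-397228) = -1/67*(-1/101625) - 155253*(-1/397228) = 1/6808875 + 155253/397228 = 1057098667603/2704675798500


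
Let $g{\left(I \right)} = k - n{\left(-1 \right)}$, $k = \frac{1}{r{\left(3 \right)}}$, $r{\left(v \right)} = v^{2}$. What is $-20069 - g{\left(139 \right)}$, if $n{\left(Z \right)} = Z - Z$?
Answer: $- \frac{180622}{9} \approx -20069.0$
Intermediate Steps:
$n{\left(Z \right)} = 0$
$k = \frac{1}{9}$ ($k = \frac{1}{3^{2}} = \frac{1}{9} \approx 0.11111$)
$g{\left(I \right)} = \frac{1}{9}$ ($g{\left(I \right)} = \frac{1}{9} - 0 = \frac{1}{9} + 0 = \frac{1}{9}$)
$-20069 - g{\left(139 \right)} = -20069 - \frac{1}{9} = - \frac{180622}{9}$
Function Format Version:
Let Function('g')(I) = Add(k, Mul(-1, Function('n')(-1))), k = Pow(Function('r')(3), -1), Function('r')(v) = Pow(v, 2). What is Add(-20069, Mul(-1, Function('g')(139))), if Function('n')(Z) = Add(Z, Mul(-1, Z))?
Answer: Rational(-180622, 9) ≈ -20069.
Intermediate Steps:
Function('n')(Z) = 0
k = Rational(1, 9) (k = Pow(Pow(3, 2), -1) = Pow(9, -1) = Rational(1, 9) ≈ 0.11111)
Function('g')(I) = Rational(1, 9) (Function('g')(I) = Add(Rational(1, 9), Mul(-1, 0)) = Add(Rational(1, 9), 0) = Rational(1, 9))
Add(-20069, Mul(-1, Function('g')(139))) = Add(-20069, Mul(-1, Rational(1, 9))) = Add(-20069, Rational(-1, 9)) = Rational(-180622, 9)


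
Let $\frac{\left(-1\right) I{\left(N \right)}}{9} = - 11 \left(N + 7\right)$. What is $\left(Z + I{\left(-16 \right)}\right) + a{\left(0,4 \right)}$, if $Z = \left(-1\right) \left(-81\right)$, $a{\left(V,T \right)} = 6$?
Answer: $-804$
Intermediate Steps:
$I{\left(N \right)} = 693 + 99 N$ ($I{\left(N \right)} = - 9 \left(- 11 \left(N + 7\right)\right) = - 9 \left(- 11 \left(7 + N\right)\right) = - 9 \left(-77 - 11 N\right) = 693 + 99 N$)
$Z = 81$
$\left(Z + I{\left(-16 \right)}\right) + a{\left(0,4 \right)} = \left(81 + \left(693 + 99 \left(-16\right)\right)\right) + 6 = \left(81 + \left(693 - 1584\right)\right) + 6 = \left(81 - 891\right) + 6 = -810 + 6 = -804$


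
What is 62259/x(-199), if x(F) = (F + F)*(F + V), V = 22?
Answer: 20753/23482 ≈ 0.88378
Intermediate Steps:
x(F) = 2*F*(22 + F) (x(F) = (F + F)*(F + 22) = (2*F)*(22 + F) = 2*F*(22 + F))
62259/x(-199) = 62259/((2*(-199)*(22 - 199))) = 62259/((2*(-199)*(-177))) = 62259/70446 = 62259*(1/70446) = 20753/23482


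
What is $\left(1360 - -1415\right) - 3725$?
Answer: $-950$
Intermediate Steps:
$\left(1360 - -1415\right) - 3725 = \left(1360 + 1415\right) - 3725 = 2775 - 3725 = -950$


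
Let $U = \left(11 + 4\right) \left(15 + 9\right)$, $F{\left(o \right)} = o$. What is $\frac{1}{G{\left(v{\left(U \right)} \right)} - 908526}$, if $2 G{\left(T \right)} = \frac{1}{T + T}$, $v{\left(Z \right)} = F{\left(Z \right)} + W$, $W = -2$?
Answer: $- \frac{1432}{1301009231} \approx -1.1007 \cdot 10^{-6}$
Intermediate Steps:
$U = 360$ ($U = 15 \cdot 24 = 360$)
$v{\left(Z \right)} = -2 + Z$ ($v{\left(Z \right)} = Z - 2 = -2 + Z$)
$G{\left(T \right)} = \frac{1}{4 T}$ ($G{\left(T \right)} = \frac{1}{2 \left(T + T\right)} = \frac{1}{2 \cdot 2 T} = \frac{\frac{1}{2} \frac{1}{T}}{2} = \frac{1}{4 T}$)
$\frac{1}{G{\left(v{\left(U \right)} \right)} - 908526} = \frac{1}{\frac{1}{4 \left(-2 + 360\right)} - 908526} = \frac{1}{\frac{1}{4 \cdot 358} - 908526} = \frac{1}{\frac{1}{4} \cdot \frac{1}{358} - 908526} = \frac{1}{\frac{1}{1432} - 908526} = \frac{1}{- \frac{1301009231}{1432}} = - \frac{1432}{1301009231}$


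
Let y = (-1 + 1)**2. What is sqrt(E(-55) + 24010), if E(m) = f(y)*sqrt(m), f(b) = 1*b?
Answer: 49*sqrt(10) ≈ 154.95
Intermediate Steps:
y = 0 (y = 0**2 = 0)
f(b) = b
E(m) = 0 (E(m) = 0*sqrt(m) = 0)
sqrt(E(-55) + 24010) = sqrt(0 + 24010) = sqrt(24010) = 49*sqrt(10)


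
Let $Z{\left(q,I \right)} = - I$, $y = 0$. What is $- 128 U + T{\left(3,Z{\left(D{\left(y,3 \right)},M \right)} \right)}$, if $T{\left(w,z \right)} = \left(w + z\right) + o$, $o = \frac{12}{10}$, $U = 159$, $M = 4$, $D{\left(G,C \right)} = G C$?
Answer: $- \frac{101759}{5} \approx -20352.0$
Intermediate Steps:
$D{\left(G,C \right)} = C G$
$o = \frac{6}{5}$ ($o = 12 \cdot \frac{1}{10} = \frac{6}{5} \approx 1.2$)
$T{\left(w,z \right)} = \frac{6}{5} + w + z$ ($T{\left(w,z \right)} = \left(w + z\right) + \frac{6}{5} = \frac{6}{5} + w + z$)
$- 128 U + T{\left(3,Z{\left(D{\left(y,3 \right)},M \right)} \right)} = \left(-128\right) 159 + \left(\frac{6}{5} + 3 - 4\right) = -20352 + \left(\frac{6}{5} + 3 - 4\right) = -20352 + \frac{1}{5} = - \frac{101759}{5}$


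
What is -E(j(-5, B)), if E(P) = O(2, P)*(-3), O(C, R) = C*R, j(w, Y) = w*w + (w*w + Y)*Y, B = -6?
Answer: -534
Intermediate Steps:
j(w, Y) = w² + Y*(Y + w²) (j(w, Y) = w² + (w² + Y)*Y = w² + (Y + w²)*Y = w² + Y*(Y + w²))
E(P) = -6*P (E(P) = (2*P)*(-3) = -6*P)
-E(j(-5, B)) = -(-6)*((-6)² + (-5)² - 6*(-5)²) = -(-6)*(36 + 25 - 6*25) = -(-6)*(36 + 25 - 150) = -(-6)*(-89) = -1*534 = -534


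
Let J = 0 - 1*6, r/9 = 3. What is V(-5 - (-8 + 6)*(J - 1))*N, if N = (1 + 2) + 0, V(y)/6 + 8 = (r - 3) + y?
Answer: -54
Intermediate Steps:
r = 27 (r = 9*3 = 27)
J = -6 (J = 0 - 6 = -6)
V(y) = 96 + 6*y (V(y) = -48 + 6*((27 - 3) + y) = -48 + 6*(24 + y) = -48 + (144 + 6*y) = 96 + 6*y)
N = 3 (N = 3 + 0 = 3)
V(-5 - (-8 + 6)*(J - 1))*N = (96 + 6*(-5 - (-8 + 6)*(-6 - 1)))*3 = (96 + 6*(-5 - (-2)*(-7)))*3 = (96 + 6*(-5 - 1*14))*3 = (96 + 6*(-5 - 14))*3 = (96 + 6*(-19))*3 = (96 - 114)*3 = -18*3 = -54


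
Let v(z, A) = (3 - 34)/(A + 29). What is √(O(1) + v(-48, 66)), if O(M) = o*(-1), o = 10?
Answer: 3*I*√10355/95 ≈ 3.2135*I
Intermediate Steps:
O(M) = -10 (O(M) = 10*(-1) = -10)
v(z, A) = -31/(29 + A)
√(O(1) + v(-48, 66)) = √(-10 - 31/(29 + 66)) = √(-10 - 31/95) = √(-981/95) = 3*I*√10355/95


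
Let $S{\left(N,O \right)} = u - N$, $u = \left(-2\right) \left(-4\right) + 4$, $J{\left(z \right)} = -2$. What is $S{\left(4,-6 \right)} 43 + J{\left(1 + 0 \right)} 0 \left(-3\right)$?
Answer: $344$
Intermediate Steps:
$u = 12$ ($u = 8 + 4 = 12$)
$S{\left(N,O \right)} = 12 - N$
$S{\left(4,-6 \right)} 43 + J{\left(1 + 0 \right)} 0 \left(-3\right) = \left(12 - 4\right) 43 + \left(-2\right) 0 \left(-3\right) = \left(12 - 4\right) 43 + 0 \left(-3\right) = 8 \cdot 43 + 0 = 344 + 0 = 344$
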